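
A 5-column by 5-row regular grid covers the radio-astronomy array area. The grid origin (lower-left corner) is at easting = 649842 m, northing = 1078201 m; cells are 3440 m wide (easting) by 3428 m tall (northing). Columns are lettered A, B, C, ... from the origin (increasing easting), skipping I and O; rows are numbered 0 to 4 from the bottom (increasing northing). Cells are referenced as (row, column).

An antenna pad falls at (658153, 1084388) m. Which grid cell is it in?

Column index: ⌊(658153 − 649842) / 3440⌋ = ⌊2.416⌋ = 2 → column C
Row offset from origin: ⌊(1084388 − 1078201) / 3428⌋ = ⌊1.805⌋ = 1 → row 1

(1, C)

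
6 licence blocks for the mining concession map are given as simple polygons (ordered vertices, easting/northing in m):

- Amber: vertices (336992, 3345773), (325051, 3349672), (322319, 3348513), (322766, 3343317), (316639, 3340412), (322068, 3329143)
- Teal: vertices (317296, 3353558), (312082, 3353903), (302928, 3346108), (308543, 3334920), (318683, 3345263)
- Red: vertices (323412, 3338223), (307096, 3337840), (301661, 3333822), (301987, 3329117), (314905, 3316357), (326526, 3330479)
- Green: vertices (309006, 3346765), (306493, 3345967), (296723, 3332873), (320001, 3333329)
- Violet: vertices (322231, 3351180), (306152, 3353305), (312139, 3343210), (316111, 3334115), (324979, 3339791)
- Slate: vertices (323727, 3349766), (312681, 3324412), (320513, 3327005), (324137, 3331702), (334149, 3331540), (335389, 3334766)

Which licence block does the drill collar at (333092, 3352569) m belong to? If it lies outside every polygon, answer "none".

Cast a ray rightward from (333092, 3352569). For each polygon, the edges (by vertex number in listed order) whose endpoints lie on opposite sides of northing = 3352569, where each meets that height, and whether that is right or left of the point:
Amber: no edge straddles that height → 0 crossings.
Teal: 2–3 at easting≈310515.4 (left), 5–1 at easting≈317461.4 (left) → 0 crossings.
Red: no edge straddles that height → 0 crossings.
Green: no edge straddles that height → 0 crossings.
Violet: 1–2 at easting≈311721.0 (left), 2–3 at easting≈306588.5 (left) → 0 crossings.
Slate: no edge straddles that height → 0 crossings.
All counts are even, so the point lies outside every listed polygon.

none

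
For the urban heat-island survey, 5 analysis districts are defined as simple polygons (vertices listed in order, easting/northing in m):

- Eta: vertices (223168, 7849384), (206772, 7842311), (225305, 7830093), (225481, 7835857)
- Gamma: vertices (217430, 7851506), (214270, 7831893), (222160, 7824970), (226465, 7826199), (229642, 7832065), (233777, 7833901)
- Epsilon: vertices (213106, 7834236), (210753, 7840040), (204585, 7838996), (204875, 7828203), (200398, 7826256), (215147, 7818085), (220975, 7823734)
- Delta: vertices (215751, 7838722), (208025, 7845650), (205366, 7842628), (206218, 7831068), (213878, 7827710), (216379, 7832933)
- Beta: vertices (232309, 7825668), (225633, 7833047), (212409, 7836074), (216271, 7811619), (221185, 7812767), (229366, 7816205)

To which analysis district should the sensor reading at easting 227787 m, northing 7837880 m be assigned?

Gamma

Cast a ray rightward from (227787, 7837880). For each polygon, the edges (by vertex number in listed order) whose endpoints lie on opposite sides of northing = 7837880, where each meets that height, and whether that is right or left of the point:
Eta: 2–3 at easting≈213493.2 (left), 4–1 at easting≈225135.1 (left) → 0 crossings.
Gamma: 1–2 at easting≈215234.6 (left), 6–1 at easting≈230082.3 (right) → 1 crossing.
Epsilon: 1–2 at easting≈211628.7 (left), 3–4 at easting≈204615.0 (left) → 0 crossings.
Delta: 3–4 at easting≈205715.9 (left), 6–1 at easting≈215842.3 (left) → 0 crossings.
Beta: no edge straddles that height → 0 crossings.
Only Gamma has an odd count, so the point is inside Gamma.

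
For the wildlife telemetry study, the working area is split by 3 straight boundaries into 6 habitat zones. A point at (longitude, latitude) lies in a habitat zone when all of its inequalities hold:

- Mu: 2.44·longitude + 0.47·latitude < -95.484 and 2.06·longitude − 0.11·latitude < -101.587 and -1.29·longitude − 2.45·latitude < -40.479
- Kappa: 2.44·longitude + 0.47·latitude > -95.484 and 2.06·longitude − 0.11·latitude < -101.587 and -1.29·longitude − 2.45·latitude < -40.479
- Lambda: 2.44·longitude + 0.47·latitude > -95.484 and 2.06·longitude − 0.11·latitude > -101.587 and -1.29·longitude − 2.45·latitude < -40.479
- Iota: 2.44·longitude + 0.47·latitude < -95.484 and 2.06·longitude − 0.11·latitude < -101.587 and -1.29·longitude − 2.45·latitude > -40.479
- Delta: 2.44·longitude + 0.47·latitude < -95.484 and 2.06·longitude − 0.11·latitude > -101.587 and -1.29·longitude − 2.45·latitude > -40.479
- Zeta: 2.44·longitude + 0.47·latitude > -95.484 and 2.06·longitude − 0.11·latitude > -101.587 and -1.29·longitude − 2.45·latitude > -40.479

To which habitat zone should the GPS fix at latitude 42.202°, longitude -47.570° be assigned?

Mu

2.44·-47.570 + 0.47·42.202 = -96.236, which is < -95.484
2.06·-47.570 − 0.11·42.202 = -102.636, which is < -101.587
-1.29·-47.570 − 2.45·42.202 = -42.030, which is < -40.479
This sign pattern matches Mu.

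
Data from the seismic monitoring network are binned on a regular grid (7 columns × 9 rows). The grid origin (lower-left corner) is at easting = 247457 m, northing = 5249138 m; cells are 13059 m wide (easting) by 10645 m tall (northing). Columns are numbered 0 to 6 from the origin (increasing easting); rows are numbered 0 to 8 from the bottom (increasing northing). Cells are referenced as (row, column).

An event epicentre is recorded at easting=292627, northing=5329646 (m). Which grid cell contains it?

Column index: ⌊(292627 − 247457) / 13059⌋ = ⌊3.459⌋ = 3
Row offset from origin: ⌊(5329646 − 5249138) / 10645⌋ = ⌊7.563⌋ = 7 → row 7

(7, 3)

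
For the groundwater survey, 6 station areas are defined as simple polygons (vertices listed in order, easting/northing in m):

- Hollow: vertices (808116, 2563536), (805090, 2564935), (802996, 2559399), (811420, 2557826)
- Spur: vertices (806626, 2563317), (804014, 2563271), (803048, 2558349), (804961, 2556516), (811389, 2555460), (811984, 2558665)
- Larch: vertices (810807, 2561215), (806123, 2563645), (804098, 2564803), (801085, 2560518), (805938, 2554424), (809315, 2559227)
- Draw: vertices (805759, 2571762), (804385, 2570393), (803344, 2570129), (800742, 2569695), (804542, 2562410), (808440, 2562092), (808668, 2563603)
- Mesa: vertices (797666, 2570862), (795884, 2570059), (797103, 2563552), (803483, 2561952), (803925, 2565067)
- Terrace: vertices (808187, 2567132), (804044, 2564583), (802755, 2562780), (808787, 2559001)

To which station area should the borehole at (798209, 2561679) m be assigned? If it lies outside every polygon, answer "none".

Cast a ray rightward from (798209, 2561679). For each polygon, the edges (by vertex number in listed order) whose endpoints lie on opposite sides of northing = 2561679, where each meets that height, and whether that is right or left of the point:
Hollow: 2–3 at easting≈803858.4 (right), 4–1 at easting≈809190.5 (right) → 2 crossings.
Spur: 2–3 at easting≈803701.6 (right), 6–1 at easting≈808512.6 (right) → 2 crossings.
Larch: 1–2 at easting≈809912.6 (right), 3–4 at easting≈801901.4 (right) → 2 crossings.
Draw: no edge straddles that height → 0 crossings.
Mesa: no edge straddles that height → 0 crossings.
Terrace: 3–4 at easting≈804512.4 (right), 4–1 at easting≈808589.4 (right) → 2 crossings.
All counts are even, so the point lies outside every listed polygon.

none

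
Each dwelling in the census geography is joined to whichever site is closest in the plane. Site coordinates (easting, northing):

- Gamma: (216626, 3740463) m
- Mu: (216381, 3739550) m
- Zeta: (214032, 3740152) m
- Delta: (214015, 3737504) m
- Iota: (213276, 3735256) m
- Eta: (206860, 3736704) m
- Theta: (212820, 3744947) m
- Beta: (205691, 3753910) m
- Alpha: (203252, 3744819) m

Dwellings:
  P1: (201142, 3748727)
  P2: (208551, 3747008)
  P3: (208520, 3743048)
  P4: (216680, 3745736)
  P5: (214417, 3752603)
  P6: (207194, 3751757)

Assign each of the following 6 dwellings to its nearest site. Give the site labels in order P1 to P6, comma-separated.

P1 → Alpha (d²=19724564.00)
P2 → Theta (d²=22472082.00)
P3 → Theta (d²=22096201.00)
P4 → Theta (d²=15522121.00)
P5 → Theta (d²=61164745.00)
P6 → Beta (d²=6894418.00)

Alpha, Theta, Theta, Theta, Theta, Beta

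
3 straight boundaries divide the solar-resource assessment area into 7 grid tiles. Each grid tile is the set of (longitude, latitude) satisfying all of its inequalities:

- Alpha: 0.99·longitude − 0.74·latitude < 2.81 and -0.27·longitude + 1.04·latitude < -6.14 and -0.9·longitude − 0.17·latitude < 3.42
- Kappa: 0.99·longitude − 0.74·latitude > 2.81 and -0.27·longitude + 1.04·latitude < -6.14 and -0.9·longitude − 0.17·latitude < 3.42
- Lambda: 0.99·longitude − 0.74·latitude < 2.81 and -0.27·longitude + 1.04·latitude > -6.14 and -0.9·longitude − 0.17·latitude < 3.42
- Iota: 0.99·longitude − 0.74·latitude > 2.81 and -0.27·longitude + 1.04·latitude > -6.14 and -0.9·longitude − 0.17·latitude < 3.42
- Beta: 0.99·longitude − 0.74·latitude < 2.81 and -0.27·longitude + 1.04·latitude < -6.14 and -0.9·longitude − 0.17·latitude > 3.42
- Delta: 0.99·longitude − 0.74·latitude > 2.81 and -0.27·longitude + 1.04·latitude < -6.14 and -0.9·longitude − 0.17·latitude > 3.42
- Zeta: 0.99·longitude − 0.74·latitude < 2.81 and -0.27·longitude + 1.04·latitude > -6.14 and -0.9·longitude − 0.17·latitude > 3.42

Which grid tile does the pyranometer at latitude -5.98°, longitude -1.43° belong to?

Iota

0.99·-1.43 − 0.74·-5.98 = 3.010, which is > 2.81
-0.27·-1.43 + 1.04·-5.98 = -5.833, which is > -6.14
-0.9·-1.43 − 0.17·-5.98 = 2.304, which is < 3.42
This sign pattern matches Iota.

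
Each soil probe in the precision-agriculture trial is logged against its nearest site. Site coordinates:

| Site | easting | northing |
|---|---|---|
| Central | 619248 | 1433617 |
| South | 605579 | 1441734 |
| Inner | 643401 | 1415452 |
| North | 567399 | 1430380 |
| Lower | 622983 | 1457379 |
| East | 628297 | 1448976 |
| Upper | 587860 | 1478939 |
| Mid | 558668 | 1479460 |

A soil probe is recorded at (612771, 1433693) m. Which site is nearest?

Squared distances to each site:
Central: 41957305.000; South: 116382545.000; Inner: 1270930981.000; North: 2069594353.000; Lower: 665311540.000; East: 474626765.000; Upper: 2667758437.000; Mid: 5021752898.000.
Minimum at Central.

Central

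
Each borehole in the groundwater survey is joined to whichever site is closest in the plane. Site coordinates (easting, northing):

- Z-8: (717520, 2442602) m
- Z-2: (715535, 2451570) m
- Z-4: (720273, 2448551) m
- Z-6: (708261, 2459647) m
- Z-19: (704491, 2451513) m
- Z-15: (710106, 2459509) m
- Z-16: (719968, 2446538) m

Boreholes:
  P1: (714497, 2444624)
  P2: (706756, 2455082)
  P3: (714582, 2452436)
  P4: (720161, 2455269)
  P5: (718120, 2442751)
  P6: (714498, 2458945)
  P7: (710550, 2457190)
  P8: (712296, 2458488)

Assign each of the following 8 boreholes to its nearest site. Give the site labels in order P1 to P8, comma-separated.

Z-8, Z-19, Z-2, Z-2, Z-8, Z-15, Z-15, Z-15

P1 → Z-8 (d²=13227013.00)
P2 → Z-19 (d²=17867986.00)
P3 → Z-2 (d²=1658165.00)
P4 → Z-2 (d²=35082477.00)
P5 → Z-8 (d²=382201.00)
P6 → Z-15 (d²=19607760.00)
P7 → Z-15 (d²=5574897.00)
P8 → Z-15 (d²=5838541.00)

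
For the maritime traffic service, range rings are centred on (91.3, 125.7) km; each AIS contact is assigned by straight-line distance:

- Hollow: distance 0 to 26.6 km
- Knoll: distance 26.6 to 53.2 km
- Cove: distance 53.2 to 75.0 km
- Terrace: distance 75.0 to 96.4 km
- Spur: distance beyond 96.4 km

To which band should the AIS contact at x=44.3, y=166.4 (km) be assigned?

Cove

Distance = √((44.3−91.3)² + (166.4−125.7)²) = √(2209.000 + 1656.490) = 62.173 km.
53.2 ≤ 62.173 < 75.0 → Cove.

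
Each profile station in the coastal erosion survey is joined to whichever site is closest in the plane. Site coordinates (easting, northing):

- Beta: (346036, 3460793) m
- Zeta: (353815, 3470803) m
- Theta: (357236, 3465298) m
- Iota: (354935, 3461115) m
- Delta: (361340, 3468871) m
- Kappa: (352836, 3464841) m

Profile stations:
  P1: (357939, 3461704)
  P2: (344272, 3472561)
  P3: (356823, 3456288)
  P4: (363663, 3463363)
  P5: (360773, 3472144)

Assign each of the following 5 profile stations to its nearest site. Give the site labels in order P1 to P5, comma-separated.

P1 → Iota (d²=9370937.00)
P2 → Zeta (d²=94159413.00)
P3 → Iota (d²=26864473.00)
P4 → Delta (d²=35734393.00)
P5 → Delta (d²=11034018.00)

Iota, Zeta, Iota, Delta, Delta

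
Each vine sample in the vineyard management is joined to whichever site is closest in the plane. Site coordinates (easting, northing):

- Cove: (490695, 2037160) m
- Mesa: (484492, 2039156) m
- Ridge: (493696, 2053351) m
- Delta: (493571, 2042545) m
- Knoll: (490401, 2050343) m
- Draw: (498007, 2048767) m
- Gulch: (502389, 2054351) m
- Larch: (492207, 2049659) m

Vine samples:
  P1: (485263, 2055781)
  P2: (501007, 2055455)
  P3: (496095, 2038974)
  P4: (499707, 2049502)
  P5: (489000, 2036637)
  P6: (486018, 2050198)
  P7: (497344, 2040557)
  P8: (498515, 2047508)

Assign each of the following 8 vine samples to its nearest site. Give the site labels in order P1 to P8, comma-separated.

P1 → Knoll (d²=55970888.00)
P2 → Gulch (d²=3128740.00)
P3 → Delta (d²=19122617.00)
P4 → Draw (d²=3430225.00)
P5 → Cove (d²=3146554.00)
P6 → Knoll (d²=19231714.00)
P7 → Delta (d²=18187673.00)
P8 → Draw (d²=1843145.00)

Knoll, Gulch, Delta, Draw, Cove, Knoll, Delta, Draw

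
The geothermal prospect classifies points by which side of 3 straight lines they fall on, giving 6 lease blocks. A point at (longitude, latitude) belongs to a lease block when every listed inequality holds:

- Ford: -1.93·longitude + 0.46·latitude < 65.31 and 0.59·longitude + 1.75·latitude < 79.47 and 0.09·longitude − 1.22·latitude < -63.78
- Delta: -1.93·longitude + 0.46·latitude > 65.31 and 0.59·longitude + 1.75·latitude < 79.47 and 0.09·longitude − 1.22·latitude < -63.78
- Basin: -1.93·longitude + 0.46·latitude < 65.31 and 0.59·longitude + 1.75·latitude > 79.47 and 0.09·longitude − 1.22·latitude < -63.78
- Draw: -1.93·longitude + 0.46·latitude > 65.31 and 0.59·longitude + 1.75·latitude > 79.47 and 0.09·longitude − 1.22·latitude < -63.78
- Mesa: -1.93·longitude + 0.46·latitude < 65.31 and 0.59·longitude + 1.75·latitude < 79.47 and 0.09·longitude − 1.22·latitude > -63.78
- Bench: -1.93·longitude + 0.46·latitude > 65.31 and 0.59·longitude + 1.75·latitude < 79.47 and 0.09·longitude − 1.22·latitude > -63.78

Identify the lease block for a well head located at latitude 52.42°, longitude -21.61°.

Delta

-1.93·-21.61 + 0.46·52.42 = 65.820, which is > 65.31
0.59·-21.61 + 1.75·52.42 = 78.985, which is < 79.47
0.09·-21.61 − 1.22·52.42 = -65.897, which is < -63.78
This sign pattern matches Delta.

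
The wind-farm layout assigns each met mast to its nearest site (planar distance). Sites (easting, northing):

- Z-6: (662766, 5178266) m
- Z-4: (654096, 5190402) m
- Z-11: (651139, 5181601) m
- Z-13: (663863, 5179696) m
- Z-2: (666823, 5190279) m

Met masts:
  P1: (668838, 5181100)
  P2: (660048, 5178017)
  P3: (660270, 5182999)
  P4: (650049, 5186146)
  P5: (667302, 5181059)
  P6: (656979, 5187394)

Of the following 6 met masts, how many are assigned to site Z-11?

1

P1 → Z-13
P2 → Z-6
P3 → Z-13
P4 → Z-11
P5 → Z-13
P6 → Z-4
1 of the 6 goes to Z-11.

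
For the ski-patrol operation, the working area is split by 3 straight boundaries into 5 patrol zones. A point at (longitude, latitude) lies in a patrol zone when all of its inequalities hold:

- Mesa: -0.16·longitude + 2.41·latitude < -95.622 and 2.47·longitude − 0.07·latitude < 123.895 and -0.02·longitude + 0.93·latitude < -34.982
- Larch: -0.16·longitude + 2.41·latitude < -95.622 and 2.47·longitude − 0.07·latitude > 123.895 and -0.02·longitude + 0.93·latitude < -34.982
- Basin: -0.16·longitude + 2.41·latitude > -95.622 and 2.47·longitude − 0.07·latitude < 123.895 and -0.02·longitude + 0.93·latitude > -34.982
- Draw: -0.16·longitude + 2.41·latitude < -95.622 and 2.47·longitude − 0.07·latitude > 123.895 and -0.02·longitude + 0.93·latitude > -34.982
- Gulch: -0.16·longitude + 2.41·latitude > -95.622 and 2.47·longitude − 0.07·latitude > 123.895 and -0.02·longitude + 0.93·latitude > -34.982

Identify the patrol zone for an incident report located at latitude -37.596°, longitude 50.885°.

-0.16·50.885 + 2.41·-37.596 = -98.748, which is < -95.622
2.47·50.885 − 0.07·-37.596 = 128.318, which is > 123.895
-0.02·50.885 + 0.93·-37.596 = -35.982, which is < -34.982
This sign pattern matches Larch.

Larch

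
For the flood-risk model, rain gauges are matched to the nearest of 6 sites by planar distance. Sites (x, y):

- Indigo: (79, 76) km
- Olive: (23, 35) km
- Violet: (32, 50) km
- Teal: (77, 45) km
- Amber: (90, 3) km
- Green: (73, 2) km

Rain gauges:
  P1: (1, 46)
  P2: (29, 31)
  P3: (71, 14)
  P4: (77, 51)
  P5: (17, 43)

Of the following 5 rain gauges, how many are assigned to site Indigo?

0

P1 → Olive
P2 → Olive
P3 → Green
P4 → Teal
P5 → Olive
0 of the 5 go to Indigo.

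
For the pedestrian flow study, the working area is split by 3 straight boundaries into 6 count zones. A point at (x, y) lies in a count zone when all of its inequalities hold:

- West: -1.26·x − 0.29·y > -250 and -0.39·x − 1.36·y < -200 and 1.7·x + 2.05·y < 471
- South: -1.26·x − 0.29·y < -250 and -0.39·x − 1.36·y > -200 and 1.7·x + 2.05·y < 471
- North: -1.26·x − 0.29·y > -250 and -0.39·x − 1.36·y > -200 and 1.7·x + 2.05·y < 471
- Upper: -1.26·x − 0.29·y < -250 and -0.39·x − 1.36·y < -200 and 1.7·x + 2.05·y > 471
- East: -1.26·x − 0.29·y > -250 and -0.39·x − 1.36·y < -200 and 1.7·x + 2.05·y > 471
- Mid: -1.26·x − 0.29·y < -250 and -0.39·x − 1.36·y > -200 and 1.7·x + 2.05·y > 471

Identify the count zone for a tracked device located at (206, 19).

-1.26·206 − 0.29·19 = -265.070, which is < -250
-0.39·206 − 1.36·19 = -106.180, which is > -200
1.7·206 + 2.05·19 = 389.150, which is < 471
This sign pattern matches South.

South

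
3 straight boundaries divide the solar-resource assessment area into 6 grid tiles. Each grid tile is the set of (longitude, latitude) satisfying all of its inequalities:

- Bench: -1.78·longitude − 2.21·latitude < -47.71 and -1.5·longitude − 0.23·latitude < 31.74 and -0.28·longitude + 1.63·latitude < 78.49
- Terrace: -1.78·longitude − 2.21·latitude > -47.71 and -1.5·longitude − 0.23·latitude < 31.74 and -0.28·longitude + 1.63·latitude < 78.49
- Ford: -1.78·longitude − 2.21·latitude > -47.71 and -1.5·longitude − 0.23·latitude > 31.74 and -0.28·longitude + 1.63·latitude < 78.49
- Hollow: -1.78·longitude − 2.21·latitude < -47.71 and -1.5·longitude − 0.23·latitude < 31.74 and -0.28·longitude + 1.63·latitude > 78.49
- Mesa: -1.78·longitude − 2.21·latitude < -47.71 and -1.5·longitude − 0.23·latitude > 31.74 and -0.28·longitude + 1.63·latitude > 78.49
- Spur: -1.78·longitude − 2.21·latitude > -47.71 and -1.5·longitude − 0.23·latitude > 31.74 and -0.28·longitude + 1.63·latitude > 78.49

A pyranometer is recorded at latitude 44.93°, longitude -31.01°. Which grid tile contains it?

Spur

-1.78·-31.01 − 2.21·44.93 = -44.097, which is > -47.71
-1.5·-31.01 − 0.23·44.93 = 36.181, which is > 31.74
-0.28·-31.01 + 1.63·44.93 = 81.919, which is > 78.49
This sign pattern matches Spur.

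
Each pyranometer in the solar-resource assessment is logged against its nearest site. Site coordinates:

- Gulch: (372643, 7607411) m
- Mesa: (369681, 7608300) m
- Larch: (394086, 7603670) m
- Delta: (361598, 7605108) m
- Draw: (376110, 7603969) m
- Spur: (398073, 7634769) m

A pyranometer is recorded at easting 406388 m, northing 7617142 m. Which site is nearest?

Larch

Squared distances to each site:
Gulch: 1233417386.000; Mesa: 1425584813.000; Larch: 332833988.000; Delta: 2150961256.000; Draw: 1090285213.000; Spur: 379850354.000.
Minimum at Larch.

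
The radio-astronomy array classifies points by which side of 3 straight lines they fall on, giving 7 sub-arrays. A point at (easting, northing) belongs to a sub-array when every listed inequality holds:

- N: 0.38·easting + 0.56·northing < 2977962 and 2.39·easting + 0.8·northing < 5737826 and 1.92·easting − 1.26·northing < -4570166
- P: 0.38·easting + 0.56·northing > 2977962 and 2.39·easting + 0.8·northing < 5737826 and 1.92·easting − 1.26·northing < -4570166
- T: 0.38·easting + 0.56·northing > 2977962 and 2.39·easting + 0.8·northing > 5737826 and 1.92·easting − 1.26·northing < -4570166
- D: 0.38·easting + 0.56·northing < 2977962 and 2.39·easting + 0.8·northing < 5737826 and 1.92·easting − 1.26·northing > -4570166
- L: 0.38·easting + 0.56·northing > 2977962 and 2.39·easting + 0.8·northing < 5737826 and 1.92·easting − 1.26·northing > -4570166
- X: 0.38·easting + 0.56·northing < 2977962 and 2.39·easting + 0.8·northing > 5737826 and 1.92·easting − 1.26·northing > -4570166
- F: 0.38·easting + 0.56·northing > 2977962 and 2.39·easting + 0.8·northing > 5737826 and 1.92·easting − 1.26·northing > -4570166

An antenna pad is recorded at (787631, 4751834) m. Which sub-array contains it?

0.38·787631 + 0.56·4751834 = 2960326.820, which is < 2977962
2.39·787631 + 0.8·4751834 = 5683905.290, which is < 5737826
1.92·787631 − 1.26·4751834 = -4475059.320, which is > -4570166
This sign pattern matches D.

D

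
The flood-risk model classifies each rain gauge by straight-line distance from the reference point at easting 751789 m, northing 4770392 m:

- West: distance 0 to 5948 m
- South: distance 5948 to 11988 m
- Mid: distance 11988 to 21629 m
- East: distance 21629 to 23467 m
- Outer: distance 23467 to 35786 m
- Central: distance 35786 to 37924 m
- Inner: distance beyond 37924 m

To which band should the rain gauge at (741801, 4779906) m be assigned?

Distance = √((741801−751789)² + (4779906−4770392)²) = √(99760144.000 + 90516196.000) = 13794.069 m.
11988 ≤ 13794.069 < 21629 → Mid.

Mid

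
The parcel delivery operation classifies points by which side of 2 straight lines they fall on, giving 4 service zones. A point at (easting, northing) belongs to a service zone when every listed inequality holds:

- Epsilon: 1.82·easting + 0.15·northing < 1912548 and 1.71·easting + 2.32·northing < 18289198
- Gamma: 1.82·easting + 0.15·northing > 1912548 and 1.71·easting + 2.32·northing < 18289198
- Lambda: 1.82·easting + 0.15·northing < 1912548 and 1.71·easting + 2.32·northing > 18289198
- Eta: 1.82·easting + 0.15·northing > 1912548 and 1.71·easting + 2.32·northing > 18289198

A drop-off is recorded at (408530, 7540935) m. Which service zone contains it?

1.82·408530 + 0.15·7540935 = 1874664.850, which is < 1912548
1.71·408530 + 2.32·7540935 = 18193555.500, which is < 18289198
This sign pattern matches Epsilon.

Epsilon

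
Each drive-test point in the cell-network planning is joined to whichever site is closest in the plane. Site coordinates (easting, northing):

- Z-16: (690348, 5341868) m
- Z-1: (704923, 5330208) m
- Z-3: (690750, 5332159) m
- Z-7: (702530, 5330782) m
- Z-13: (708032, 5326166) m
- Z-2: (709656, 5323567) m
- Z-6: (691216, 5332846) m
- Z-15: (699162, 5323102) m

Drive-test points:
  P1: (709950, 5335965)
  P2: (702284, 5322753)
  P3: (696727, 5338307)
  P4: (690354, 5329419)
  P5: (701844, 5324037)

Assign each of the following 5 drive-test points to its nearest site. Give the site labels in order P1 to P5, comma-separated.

Z-1, Z-15, Z-16, Z-3, Z-15

P1 → Z-1 (d²=58413778.00)
P2 → Z-15 (d²=9868685.00)
P3 → Z-16 (d²=53372362.00)
P4 → Z-3 (d²=7664416.00)
P5 → Z-15 (d²=8067349.00)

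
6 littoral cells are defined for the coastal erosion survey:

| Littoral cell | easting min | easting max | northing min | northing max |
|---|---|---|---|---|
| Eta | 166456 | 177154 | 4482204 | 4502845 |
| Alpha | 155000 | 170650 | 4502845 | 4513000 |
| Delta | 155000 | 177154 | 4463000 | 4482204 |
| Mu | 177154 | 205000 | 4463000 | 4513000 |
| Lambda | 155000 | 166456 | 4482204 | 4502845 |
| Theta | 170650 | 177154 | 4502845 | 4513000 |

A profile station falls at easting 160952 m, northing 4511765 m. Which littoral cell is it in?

The point has easting = 160952 and northing = 4511765.
Only Alpha satisfies 155000 ≤ easting ≤ 170650 and 4502845 ≤ northing ≤ 4513000.

Alpha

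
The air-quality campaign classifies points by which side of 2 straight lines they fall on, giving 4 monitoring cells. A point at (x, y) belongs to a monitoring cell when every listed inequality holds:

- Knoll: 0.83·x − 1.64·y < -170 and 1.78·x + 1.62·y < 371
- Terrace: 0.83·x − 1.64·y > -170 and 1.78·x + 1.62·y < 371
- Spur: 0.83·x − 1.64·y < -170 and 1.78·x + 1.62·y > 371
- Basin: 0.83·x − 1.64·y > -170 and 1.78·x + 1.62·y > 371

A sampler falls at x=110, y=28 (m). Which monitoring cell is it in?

0.83·110 − 1.64·28 = 45.380, which is > -170
1.78·110 + 1.62·28 = 241.160, which is < 371
This sign pattern matches Terrace.

Terrace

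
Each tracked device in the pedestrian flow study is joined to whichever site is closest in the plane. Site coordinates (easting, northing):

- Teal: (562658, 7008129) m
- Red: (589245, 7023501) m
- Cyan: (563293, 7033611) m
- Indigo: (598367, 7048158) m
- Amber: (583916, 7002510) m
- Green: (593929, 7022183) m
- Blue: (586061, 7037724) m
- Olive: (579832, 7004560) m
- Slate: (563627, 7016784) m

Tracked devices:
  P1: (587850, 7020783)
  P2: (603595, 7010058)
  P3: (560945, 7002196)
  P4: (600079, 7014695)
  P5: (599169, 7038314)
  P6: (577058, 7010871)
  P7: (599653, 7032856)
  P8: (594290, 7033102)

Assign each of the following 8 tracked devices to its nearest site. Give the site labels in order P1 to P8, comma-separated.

Red, Green, Teal, Green, Indigo, Olive, Green, Blue

P1 → Red (d²=9333549.00)
P2 → Green (d²=240447181.00)
P3 → Teal (d²=38134858.00)
P4 → Green (d²=93892644.00)
P5 → Indigo (d²=97547540.00)
P6 → Olive (d²=47523797.00)
P7 → Green (d²=146677105.00)
P8 → Blue (d²=89079325.00)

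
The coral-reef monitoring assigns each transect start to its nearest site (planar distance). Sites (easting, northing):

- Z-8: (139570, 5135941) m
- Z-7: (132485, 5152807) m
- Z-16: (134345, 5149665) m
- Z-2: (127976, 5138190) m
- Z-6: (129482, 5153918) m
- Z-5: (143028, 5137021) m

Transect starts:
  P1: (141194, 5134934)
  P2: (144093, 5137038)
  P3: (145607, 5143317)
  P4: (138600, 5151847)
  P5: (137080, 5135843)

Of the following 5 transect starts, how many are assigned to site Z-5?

2

P1 → Z-8
P2 → Z-5
P3 → Z-5
P4 → Z-16
P5 → Z-8
2 of the 5 go to Z-5.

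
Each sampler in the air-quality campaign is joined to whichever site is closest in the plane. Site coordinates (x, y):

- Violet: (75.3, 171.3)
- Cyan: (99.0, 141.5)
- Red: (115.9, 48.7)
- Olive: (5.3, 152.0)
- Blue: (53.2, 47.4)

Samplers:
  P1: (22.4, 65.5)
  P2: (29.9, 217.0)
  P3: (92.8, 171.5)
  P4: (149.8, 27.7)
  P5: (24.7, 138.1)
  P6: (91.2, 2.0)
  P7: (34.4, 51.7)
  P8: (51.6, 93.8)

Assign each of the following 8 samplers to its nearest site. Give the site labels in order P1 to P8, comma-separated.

Blue, Violet, Violet, Red, Olive, Red, Blue, Blue

P1 → Blue (d²=1276.25)
P2 → Violet (d²=4149.65)
P3 → Violet (d²=306.29)
P4 → Red (d²=1590.21)
P5 → Olive (d²=569.57)
P6 → Red (d²=2790.98)
P7 → Blue (d²=371.93)
P8 → Blue (d²=2155.52)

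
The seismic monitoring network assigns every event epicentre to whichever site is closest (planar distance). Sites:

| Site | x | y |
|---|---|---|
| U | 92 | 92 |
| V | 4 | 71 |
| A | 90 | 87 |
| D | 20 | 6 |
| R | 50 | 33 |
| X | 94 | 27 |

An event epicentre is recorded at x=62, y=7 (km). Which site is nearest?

Squared distances to each site:
U: 8125.000; V: 7460.000; A: 7184.000; D: 1765.000; R: 820.000; X: 1424.000.
Minimum at R.

R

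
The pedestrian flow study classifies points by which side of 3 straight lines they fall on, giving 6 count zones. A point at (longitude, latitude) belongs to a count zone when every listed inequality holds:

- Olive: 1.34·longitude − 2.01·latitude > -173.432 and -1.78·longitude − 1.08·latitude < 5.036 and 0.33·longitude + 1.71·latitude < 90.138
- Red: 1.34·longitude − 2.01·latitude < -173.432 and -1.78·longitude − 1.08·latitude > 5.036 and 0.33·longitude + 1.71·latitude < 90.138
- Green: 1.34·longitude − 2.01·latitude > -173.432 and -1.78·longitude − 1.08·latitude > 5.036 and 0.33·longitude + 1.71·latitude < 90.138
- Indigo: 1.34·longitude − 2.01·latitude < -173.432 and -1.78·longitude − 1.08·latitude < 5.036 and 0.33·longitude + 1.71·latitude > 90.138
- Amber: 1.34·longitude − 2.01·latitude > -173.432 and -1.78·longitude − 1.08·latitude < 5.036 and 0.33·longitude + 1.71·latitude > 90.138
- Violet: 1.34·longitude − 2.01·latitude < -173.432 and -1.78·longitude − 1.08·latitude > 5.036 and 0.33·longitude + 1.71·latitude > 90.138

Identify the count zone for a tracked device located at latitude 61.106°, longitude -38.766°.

Indigo

1.34·-38.766 − 2.01·61.106 = -174.769, which is < -173.432
-1.78·-38.766 − 1.08·61.106 = 3.009, which is < 5.036
0.33·-38.766 + 1.71·61.106 = 91.698, which is > 90.138
This sign pattern matches Indigo.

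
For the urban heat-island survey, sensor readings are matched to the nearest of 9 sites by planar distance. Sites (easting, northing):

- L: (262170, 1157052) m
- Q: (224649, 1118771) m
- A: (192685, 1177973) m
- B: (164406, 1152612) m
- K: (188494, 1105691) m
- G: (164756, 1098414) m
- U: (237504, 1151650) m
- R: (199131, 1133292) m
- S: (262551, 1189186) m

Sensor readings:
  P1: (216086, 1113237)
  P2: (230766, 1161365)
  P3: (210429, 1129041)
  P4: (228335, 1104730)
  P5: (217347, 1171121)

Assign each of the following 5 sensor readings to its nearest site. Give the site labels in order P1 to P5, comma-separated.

Q, U, R, Q, A

P1 → Q (d²=103950125.00)
P2 → U (d²=139781869.00)
P3 → R (d²=145715805.00)
P4 → Q (d²=210736277.00)
P5 → A (d²=655164148.00)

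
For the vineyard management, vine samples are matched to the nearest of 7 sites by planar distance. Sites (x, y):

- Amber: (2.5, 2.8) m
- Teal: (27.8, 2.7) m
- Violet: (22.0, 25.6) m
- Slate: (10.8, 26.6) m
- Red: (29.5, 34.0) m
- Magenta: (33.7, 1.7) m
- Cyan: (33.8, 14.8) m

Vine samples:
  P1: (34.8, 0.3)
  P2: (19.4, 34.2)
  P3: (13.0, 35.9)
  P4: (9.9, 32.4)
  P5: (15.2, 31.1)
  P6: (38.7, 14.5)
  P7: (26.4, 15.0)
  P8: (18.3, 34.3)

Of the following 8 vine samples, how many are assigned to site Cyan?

2

P1 → Magenta
P2 → Violet
P3 → Slate
P4 → Slate
P5 → Slate
P6 → Cyan
P7 → Cyan
P8 → Violet
2 of the 8 go to Cyan.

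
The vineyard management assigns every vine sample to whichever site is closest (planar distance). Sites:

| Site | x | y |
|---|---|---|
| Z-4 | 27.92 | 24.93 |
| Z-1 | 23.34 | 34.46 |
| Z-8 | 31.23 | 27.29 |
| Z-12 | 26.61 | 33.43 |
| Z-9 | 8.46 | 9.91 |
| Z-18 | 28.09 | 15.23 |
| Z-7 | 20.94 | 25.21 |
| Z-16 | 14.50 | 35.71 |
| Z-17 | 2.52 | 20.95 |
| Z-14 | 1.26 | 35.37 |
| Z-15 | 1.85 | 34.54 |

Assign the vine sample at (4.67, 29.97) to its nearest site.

Z-15

Squared distances to each site:
Z-4: 565.964; Z-1: 368.729; Z-8: 712.616; Z-12: 493.335; Z-9: 416.768; Z-18: 765.764; Z-7: 287.371; Z-16: 129.577; Z-17: 85.983; Z-14: 40.788; Z-15: 28.837.
Minimum at Z-15.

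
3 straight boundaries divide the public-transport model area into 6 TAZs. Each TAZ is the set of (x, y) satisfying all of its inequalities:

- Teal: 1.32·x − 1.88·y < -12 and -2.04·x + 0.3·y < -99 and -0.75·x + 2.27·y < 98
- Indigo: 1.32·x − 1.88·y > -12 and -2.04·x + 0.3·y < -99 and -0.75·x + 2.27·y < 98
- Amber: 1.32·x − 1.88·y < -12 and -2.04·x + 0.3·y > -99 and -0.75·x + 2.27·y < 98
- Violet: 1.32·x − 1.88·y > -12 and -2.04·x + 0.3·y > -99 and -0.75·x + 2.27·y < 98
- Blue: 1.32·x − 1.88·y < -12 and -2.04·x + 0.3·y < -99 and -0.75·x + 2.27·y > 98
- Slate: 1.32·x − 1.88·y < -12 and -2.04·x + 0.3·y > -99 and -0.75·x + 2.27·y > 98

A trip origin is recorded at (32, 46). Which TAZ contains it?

Amber

1.32·32 − 1.88·46 = -44.240, which is < -12
-2.04·32 + 0.3·46 = -51.480, which is > -99
-0.75·32 + 2.27·46 = 80.420, which is < 98
This sign pattern matches Amber.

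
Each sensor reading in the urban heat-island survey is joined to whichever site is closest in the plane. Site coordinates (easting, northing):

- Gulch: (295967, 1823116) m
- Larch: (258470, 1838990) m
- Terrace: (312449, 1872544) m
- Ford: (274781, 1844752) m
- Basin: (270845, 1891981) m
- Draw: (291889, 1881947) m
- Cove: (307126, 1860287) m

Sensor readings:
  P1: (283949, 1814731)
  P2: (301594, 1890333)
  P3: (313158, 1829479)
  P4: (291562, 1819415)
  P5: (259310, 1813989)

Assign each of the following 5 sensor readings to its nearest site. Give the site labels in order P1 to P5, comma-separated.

Gulch, Draw, Gulch, Gulch, Larch

P1 → Gulch (d²=214740549.00)
P2 → Draw (d²=164512021.00)
P3 → Gulch (d²=336018250.00)
P4 → Gulch (d²=33101426.00)
P5 → Larch (d²=625755601.00)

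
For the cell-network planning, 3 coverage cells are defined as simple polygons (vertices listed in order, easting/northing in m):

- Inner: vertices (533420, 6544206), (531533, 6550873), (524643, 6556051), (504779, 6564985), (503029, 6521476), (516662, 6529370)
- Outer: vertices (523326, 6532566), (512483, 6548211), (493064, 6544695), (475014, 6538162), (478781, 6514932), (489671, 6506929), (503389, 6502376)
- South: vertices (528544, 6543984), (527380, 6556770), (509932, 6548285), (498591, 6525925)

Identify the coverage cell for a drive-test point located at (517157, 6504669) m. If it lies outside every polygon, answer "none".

Cast a ray rightward from (517157, 6504669). For each polygon, the edges (by vertex number in listed order) whose endpoints lie on opposite sides of northing = 6504669, where each meets that height, and whether that is right or left of the point:
Inner: no edge straddles that height → 0 crossings.
Outer: 6–7 at easting≈496480.3 (left), 7–1 at easting≈504903.3 (left) → 0 crossings.
South: no edge straddles that height → 0 crossings.
All counts are even, so the point lies outside every listed polygon.

none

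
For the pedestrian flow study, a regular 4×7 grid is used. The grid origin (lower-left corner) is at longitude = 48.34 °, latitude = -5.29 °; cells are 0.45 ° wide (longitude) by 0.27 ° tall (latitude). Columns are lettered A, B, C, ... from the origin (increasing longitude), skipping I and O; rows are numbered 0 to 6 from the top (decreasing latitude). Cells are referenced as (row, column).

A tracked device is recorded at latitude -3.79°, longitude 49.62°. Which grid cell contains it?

(1, C)

Column index: ⌊(49.62 − 48.34) / 0.45⌋ = ⌊2.844⌋ = 2 → column C
Row offset from origin: ⌊(-3.79 − -5.29) / 0.27⌋ = ⌊5.556⌋ = 5 → row 1 (counted from top)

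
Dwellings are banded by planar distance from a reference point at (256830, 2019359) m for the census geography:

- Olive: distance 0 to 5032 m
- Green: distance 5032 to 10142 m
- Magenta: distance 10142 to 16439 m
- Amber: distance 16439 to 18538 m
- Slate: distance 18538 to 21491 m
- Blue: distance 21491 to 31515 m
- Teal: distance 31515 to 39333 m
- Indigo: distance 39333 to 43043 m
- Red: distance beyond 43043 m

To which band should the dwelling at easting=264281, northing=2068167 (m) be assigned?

Red

Distance = √((264281−256830)² + (2068167−2019359)²) = √(55517401.000 + 2382220864.000) = 49373.457 m.
43043 ≤ 49373.457 < ∞ → Red.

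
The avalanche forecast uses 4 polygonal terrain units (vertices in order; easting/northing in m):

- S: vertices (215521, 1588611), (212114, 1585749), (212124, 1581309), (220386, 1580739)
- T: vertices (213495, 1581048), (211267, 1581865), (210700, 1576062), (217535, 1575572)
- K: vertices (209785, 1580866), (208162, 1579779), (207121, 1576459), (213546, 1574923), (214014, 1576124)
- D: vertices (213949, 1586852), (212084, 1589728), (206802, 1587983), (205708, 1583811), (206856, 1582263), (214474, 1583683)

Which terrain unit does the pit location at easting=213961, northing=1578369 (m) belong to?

T

Cast a ray rightward from (213961, 1578369). For each polygon, the edges (by vertex number in listed order) whose endpoints lie on opposite sides of northing = 1578369, where each meets that height, and whether that is right or left of the point:
S: no edge straddles that height → 0 crossings.
T: 2–3 at easting≈210925.4 (left), 4–1 at easting≈215471.5 (right) → 1 crossing.
K: 2–3 at easting≈207719.9 (left), 5–1 at easting≈212011.9 (left) → 0 crossings.
D: no edge straddles that height → 0 crossings.
Only T has an odd count, so the point is inside T.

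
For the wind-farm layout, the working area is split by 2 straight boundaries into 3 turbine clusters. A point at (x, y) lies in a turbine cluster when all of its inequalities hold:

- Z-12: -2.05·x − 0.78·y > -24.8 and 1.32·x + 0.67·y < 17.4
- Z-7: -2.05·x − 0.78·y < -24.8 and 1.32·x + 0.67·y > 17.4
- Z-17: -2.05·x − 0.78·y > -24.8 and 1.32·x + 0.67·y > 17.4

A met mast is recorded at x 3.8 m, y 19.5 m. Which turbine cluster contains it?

Z-17

-2.05·3.8 − 0.78·19.5 = -23.000, which is > -24.8
1.32·3.8 + 0.67·19.5 = 18.081, which is > 17.4
This sign pattern matches Z-17.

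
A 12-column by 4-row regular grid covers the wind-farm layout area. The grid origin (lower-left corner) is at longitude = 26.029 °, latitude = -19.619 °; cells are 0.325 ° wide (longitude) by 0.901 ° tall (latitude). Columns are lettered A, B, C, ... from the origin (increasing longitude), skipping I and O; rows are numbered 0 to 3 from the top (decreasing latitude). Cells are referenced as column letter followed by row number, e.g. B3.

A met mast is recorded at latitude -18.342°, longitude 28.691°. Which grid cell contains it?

Column index: ⌊(28.691 − 26.029) / 0.325⌋ = ⌊8.191⌋ = 8 → column J
Row offset from origin: ⌊(-18.342 − -19.619) / 0.901⌋ = ⌊1.417⌋ = 1 → row 2 (counted from top)

J2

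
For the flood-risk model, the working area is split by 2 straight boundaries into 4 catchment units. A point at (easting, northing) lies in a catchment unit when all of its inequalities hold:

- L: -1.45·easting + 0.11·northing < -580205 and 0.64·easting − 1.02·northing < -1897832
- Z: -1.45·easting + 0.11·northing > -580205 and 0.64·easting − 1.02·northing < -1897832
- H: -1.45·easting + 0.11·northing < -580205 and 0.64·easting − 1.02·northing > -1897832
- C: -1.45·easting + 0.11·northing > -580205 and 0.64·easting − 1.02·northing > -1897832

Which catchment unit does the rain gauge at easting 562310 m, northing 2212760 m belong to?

C

-1.45·562310 + 0.11·2212760 = -571945.900, which is > -580205
0.64·562310 − 1.02·2212760 = -1897136.800, which is > -1897832
This sign pattern matches C.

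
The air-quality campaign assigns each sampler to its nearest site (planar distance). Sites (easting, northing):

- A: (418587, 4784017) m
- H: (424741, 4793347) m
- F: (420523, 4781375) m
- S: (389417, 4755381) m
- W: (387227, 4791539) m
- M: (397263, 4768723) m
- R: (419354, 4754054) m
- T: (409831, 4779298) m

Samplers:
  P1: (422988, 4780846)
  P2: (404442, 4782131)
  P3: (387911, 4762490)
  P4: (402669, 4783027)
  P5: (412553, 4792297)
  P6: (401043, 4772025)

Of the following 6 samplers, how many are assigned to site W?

P1 → F
P2 → T
P3 → S
P4 → T
P5 → A
P6 → M
0 of the 6 go to W.

0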